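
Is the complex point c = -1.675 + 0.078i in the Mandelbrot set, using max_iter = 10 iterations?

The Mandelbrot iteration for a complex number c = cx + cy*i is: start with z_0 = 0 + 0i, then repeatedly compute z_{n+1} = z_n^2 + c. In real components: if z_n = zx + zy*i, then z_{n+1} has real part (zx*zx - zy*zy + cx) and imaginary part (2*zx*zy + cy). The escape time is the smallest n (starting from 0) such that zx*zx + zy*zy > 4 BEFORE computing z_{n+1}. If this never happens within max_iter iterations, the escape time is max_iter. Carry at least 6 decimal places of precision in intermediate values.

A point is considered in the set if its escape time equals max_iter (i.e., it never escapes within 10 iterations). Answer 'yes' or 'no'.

Answer: no

Derivation:
z_0 = 0 + 0i, c = -1.6750 + 0.0780i
Iter 1: z = -1.6750 + 0.0780i, |z|^2 = 2.8117
Iter 2: z = 1.1245 + -0.1833i, |z|^2 = 1.2982
Iter 3: z = -0.4440 + -0.3343i, |z|^2 = 0.3089
Iter 4: z = -1.5896 + 0.3748i, |z|^2 = 2.6673
Iter 5: z = 0.7113 + -1.1136i, |z|^2 = 1.7461
Iter 6: z = -2.4092 + -1.5062i, |z|^2 = 8.0732
Escaped at iteration 6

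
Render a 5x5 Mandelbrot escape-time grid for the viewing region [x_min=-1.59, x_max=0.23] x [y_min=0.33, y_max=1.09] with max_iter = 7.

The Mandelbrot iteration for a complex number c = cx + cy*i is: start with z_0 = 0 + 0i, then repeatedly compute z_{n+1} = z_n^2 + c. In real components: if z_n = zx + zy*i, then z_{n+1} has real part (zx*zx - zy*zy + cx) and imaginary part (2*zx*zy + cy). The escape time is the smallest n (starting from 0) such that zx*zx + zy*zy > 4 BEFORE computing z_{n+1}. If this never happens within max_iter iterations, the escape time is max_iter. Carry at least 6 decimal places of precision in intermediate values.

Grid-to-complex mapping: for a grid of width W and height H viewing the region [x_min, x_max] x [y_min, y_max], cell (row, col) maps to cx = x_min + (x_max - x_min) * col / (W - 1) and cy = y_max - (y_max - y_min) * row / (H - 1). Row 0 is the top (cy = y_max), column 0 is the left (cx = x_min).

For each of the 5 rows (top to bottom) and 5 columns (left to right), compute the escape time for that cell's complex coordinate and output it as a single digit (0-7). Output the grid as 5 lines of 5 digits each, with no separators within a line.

Answer: 23373
33474
33576
35777
47777

Derivation:
(row=0, col=0): c = -1.5900 + 1.0900i → escape time 2
(row=0, col=1): c = -1.1350 + 1.0900i → escape time 3
(row=0, col=2): c = -0.6800 + 1.0900i → escape time 3
(row=0, col=3): c = -0.2250 + 1.0900i → escape time 7
(row=0, col=4): c = 0.2300 + 1.0900i → escape time 3
(row=1, col=0): c = -1.5900 + 0.9000i → escape time 3
(row=1, col=1): c = -1.1350 + 0.9000i → escape time 3
(row=1, col=2): c = -0.6800 + 0.9000i → escape time 4
(row=1, col=3): c = -0.2250 + 0.9000i → escape time 7
(row=1, col=4): c = 0.2300 + 0.9000i → escape time 4
(row=2, col=0): c = -1.5900 + 0.7100i → escape time 3
(row=2, col=1): c = -1.1350 + 0.7100i → escape time 3
(row=2, col=2): c = -0.6800 + 0.7100i → escape time 5
(row=2, col=3): c = -0.2250 + 0.7100i → escape time 7
(row=2, col=4): c = 0.2300 + 0.7100i → escape time 6
(row=3, col=0): c = -1.5900 + 0.5200i → escape time 3
(row=3, col=1): c = -1.1350 + 0.5200i → escape time 5
(row=3, col=2): c = -0.6800 + 0.5200i → escape time 7
(row=3, col=3): c = -0.2250 + 0.5200i → escape time 7
(row=3, col=4): c = 0.2300 + 0.5200i → escape time 7
(row=4, col=0): c = -1.5900 + 0.3300i → escape time 4
(row=4, col=1): c = -1.1350 + 0.3300i → escape time 7
(row=4, col=2): c = -0.6800 + 0.3300i → escape time 7
(row=4, col=3): c = -0.2250 + 0.3300i → escape time 7
(row=4, col=4): c = 0.2300 + 0.3300i → escape time 7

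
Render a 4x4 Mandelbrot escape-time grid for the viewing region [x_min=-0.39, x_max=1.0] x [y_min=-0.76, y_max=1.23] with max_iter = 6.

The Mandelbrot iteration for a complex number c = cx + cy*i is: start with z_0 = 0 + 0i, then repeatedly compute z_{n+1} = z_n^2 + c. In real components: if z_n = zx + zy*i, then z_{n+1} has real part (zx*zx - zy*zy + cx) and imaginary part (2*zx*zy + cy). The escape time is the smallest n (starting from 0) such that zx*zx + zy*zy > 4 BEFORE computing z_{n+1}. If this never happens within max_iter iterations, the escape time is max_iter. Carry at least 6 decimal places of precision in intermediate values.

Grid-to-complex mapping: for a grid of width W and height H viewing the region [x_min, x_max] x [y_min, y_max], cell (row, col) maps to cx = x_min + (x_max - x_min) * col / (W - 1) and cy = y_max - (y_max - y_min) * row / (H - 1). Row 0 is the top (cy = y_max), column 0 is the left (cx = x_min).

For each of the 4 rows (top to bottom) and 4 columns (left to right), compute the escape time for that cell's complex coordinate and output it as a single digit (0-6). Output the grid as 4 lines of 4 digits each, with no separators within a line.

(row=0, col=0): c = -0.3900 + 1.2300i → escape time 3
(row=0, col=1): c = 0.0733 + 1.2300i → escape time 2
(row=0, col=2): c = 0.5367 + 1.2300i → escape time 2
(row=0, col=3): c = 1.0000 + 1.2300i → escape time 2
(row=1, col=0): c = -0.3900 + 0.5667i → escape time 6
(row=1, col=1): c = 0.0733 + 0.5667i → escape time 6
(row=1, col=2): c = 0.5367 + 0.5667i → escape time 4
(row=1, col=3): c = 1.0000 + 0.5667i → escape time 2
(row=2, col=0): c = -0.3900 + -0.0967i → escape time 6
(row=2, col=1): c = 0.0733 + -0.0967i → escape time 6
(row=2, col=2): c = 0.5367 + -0.0967i → escape time 4
(row=2, col=3): c = 1.0000 + -0.0967i → escape time 2
(row=3, col=0): c = -0.3900 + -0.7600i → escape time 6
(row=3, col=1): c = 0.0733 + -0.7600i → escape time 6
(row=3, col=2): c = 0.5367 + -0.7600i → escape time 3
(row=3, col=3): c = 1.0000 + -0.7600i → escape time 2

Answer: 3222
6642
6642
6632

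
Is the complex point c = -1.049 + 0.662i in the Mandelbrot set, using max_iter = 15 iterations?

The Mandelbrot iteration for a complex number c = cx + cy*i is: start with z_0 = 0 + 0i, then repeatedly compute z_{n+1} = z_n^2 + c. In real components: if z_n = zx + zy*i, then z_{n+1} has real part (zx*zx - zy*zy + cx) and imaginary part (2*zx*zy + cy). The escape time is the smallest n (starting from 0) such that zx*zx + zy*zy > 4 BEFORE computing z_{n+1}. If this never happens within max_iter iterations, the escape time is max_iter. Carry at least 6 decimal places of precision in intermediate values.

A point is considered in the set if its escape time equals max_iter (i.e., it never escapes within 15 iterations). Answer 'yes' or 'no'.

z_0 = 0 + 0i, c = -1.0490 + 0.6620i
Iter 1: z = -1.0490 + 0.6620i, |z|^2 = 1.5386
Iter 2: z = -0.3868 + -0.7269i, |z|^2 = 0.6780
Iter 3: z = -1.4277 + 1.2244i, |z|^2 = 3.5374
Iter 4: z = -0.5098 + -2.8341i, |z|^2 = 8.2919
Escaped at iteration 4

Answer: no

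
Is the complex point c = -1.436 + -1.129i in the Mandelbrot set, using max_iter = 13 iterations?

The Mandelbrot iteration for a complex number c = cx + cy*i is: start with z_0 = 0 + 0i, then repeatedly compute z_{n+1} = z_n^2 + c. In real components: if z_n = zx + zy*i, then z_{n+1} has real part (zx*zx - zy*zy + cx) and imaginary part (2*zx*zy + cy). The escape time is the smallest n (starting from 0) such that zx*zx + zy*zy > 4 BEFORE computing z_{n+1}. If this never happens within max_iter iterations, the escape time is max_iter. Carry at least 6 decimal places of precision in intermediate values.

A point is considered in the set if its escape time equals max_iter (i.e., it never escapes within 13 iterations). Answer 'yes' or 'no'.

Answer: no

Derivation:
z_0 = 0 + 0i, c = -1.4360 + -1.1290i
Iter 1: z = -1.4360 + -1.1290i, |z|^2 = 3.3367
Iter 2: z = -0.6485 + 2.1135i, |z|^2 = 4.8874
Escaped at iteration 2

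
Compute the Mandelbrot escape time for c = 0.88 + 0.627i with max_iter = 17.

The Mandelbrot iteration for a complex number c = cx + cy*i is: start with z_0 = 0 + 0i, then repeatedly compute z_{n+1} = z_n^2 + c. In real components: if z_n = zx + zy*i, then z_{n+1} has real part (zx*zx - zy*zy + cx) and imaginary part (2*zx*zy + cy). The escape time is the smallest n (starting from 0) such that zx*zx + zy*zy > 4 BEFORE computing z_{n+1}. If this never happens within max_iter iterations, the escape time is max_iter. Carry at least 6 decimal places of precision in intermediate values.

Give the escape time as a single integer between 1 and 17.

z_0 = 0 + 0i, c = 0.8800 + 0.6270i
Iter 1: z = 0.8800 + 0.6270i, |z|^2 = 1.1675
Iter 2: z = 1.2613 + 1.7305i, |z|^2 = 4.5855
Escaped at iteration 2

Answer: 2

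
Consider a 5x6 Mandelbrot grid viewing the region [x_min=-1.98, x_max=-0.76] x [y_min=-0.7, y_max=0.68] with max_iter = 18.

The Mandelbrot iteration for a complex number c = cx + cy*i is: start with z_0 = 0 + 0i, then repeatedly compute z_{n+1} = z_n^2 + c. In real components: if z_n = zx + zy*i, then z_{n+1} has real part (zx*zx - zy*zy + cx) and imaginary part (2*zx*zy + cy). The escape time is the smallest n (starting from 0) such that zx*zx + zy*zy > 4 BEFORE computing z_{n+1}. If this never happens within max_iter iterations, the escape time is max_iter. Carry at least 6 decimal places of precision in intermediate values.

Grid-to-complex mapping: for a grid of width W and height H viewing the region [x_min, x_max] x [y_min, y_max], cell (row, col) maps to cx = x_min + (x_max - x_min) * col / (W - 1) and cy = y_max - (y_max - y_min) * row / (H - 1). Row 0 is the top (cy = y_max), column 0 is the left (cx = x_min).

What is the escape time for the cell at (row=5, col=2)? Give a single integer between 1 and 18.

z_0 = 0 + 0i, c = -1.3700 + -0.7000i
Iter 1: z = -1.3700 + -0.7000i, |z|^2 = 2.3669
Iter 2: z = 0.0169 + 1.2180i, |z|^2 = 1.4838
Iter 3: z = -2.8532 + -0.6588i, |z|^2 = 8.5750
Escaped at iteration 3

Answer: 3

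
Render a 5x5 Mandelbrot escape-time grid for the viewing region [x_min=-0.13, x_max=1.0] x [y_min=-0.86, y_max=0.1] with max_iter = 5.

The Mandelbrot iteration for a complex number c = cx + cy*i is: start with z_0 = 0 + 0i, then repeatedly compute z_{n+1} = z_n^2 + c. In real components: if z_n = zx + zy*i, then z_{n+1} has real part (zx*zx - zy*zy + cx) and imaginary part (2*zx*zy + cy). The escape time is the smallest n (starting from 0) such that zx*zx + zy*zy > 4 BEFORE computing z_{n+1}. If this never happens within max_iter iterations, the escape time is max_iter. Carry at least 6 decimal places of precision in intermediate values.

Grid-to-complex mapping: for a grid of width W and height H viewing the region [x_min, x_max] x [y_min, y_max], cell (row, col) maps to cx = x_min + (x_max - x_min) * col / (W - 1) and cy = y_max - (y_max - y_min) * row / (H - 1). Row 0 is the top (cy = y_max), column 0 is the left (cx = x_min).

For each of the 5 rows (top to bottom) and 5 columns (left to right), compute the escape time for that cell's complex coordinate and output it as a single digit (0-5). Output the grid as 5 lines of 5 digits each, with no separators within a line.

(row=0, col=0): c = -0.1300 + 0.1000i → escape time 5
(row=0, col=1): c = 0.1525 + 0.1000i → escape time 5
(row=0, col=2): c = 0.4350 + 0.1000i → escape time 5
(row=0, col=3): c = 0.7175 + 0.1000i → escape time 3
(row=0, col=4): c = 1.0000 + 0.1000i → escape time 2
(row=1, col=0): c = -0.1300 + -0.1400i → escape time 5
(row=1, col=1): c = 0.1525 + -0.1400i → escape time 5
(row=1, col=2): c = 0.4350 + -0.1400i → escape time 5
(row=1, col=3): c = 0.7175 + -0.1400i → escape time 3
(row=1, col=4): c = 1.0000 + -0.1400i → escape time 2
(row=2, col=0): c = -0.1300 + -0.3800i → escape time 5
(row=2, col=1): c = 0.1525 + -0.3800i → escape time 5
(row=2, col=2): c = 0.4350 + -0.3800i → escape time 5
(row=2, col=3): c = 0.7175 + -0.3800i → escape time 3
(row=2, col=4): c = 1.0000 + -0.3800i → escape time 2
(row=3, col=0): c = -0.1300 + -0.6200i → escape time 5
(row=3, col=1): c = 0.1525 + -0.6200i → escape time 5
(row=3, col=2): c = 0.4350 + -0.6200i → escape time 5
(row=3, col=3): c = 0.7175 + -0.6200i → escape time 3
(row=3, col=4): c = 1.0000 + -0.6200i → escape time 2
(row=4, col=0): c = -0.1300 + -0.8600i → escape time 5
(row=4, col=1): c = 0.1525 + -0.8600i → escape time 5
(row=4, col=2): c = 0.4350 + -0.8600i → escape time 3
(row=4, col=3): c = 0.7175 + -0.8600i → escape time 2
(row=4, col=4): c = 1.0000 + -0.8600i → escape time 2

Answer: 55532
55532
55532
55532
55322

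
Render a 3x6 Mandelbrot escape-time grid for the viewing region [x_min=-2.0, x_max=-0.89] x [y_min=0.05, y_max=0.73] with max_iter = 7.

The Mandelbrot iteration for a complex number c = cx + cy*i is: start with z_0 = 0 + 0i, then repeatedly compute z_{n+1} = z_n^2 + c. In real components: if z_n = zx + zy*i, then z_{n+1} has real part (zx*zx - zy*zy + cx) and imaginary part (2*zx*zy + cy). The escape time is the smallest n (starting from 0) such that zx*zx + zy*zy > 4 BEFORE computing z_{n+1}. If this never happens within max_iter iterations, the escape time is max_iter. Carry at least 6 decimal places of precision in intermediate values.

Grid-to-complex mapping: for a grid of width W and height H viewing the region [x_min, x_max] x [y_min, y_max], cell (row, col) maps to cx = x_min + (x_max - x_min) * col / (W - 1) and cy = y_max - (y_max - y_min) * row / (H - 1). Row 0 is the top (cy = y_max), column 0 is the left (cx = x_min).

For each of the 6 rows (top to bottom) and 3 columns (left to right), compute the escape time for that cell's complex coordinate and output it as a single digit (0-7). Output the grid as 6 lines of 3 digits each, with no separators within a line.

Answer: 134
135
136
157
157
177

Derivation:
(row=0, col=0): c = -2.0000 + 0.7300i → escape time 1
(row=0, col=1): c = -1.4450 + 0.7300i → escape time 3
(row=0, col=2): c = -0.8900 + 0.7300i → escape time 4
(row=1, col=0): c = -2.0000 + 0.5940i → escape time 1
(row=1, col=1): c = -1.4450 + 0.5940i → escape time 3
(row=1, col=2): c = -0.8900 + 0.5940i → escape time 5
(row=2, col=0): c = -2.0000 + 0.4580i → escape time 1
(row=2, col=1): c = -1.4450 + 0.4580i → escape time 3
(row=2, col=2): c = -0.8900 + 0.4580i → escape time 6
(row=3, col=0): c = -2.0000 + 0.3220i → escape time 1
(row=3, col=1): c = -1.4450 + 0.3220i → escape time 5
(row=3, col=2): c = -0.8900 + 0.3220i → escape time 7
(row=4, col=0): c = -2.0000 + 0.1860i → escape time 1
(row=4, col=1): c = -1.4450 + 0.1860i → escape time 5
(row=4, col=2): c = -0.8900 + 0.1860i → escape time 7
(row=5, col=0): c = -2.0000 + 0.0500i → escape time 1
(row=5, col=1): c = -1.4450 + 0.0500i → escape time 7
(row=5, col=2): c = -0.8900 + 0.0500i → escape time 7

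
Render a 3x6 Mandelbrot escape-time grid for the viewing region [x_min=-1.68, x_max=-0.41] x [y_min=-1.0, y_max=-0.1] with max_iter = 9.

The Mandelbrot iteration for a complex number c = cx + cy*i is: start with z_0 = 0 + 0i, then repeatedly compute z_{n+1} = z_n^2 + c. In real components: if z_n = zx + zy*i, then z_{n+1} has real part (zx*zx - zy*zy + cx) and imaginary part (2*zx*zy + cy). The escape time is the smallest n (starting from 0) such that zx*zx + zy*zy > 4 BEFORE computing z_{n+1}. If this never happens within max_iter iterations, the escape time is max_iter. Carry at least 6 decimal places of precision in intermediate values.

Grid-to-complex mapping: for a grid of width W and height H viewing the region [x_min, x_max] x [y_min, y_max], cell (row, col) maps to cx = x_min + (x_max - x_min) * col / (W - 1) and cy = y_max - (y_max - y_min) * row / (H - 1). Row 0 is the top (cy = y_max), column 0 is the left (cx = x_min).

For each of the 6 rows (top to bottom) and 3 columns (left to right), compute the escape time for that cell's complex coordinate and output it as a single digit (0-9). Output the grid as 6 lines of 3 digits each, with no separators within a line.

(row=0, col=0): c = -1.6800 + -0.1000i → escape time 6
(row=0, col=1): c = -1.0450 + -0.1000i → escape time 9
(row=0, col=2): c = -0.4100 + -0.1000i → escape time 9
(row=1, col=0): c = -1.6800 + -0.2800i → escape time 4
(row=1, col=1): c = -1.0450 + -0.2800i → escape time 9
(row=1, col=2): c = -0.4100 + -0.2800i → escape time 9
(row=2, col=0): c = -1.6800 + -0.4600i → escape time 3
(row=2, col=1): c = -1.0450 + -0.4600i → escape time 5
(row=2, col=2): c = -0.4100 + -0.4600i → escape time 9
(row=3, col=0): c = -1.6800 + -0.6400i → escape time 3
(row=3, col=1): c = -1.0450 + -0.6400i → escape time 4
(row=3, col=2): c = -0.4100 + -0.6400i → escape time 9
(row=4, col=0): c = -1.6800 + -0.8200i → escape time 3
(row=4, col=1): c = -1.0450 + -0.8200i → escape time 3
(row=4, col=2): c = -0.4100 + -0.8200i → escape time 6
(row=5, col=0): c = -1.6800 + -1.0000i → escape time 2
(row=5, col=1): c = -1.0450 + -1.0000i → escape time 3
(row=5, col=2): c = -0.4100 + -1.0000i → escape time 4

Answer: 699
499
359
349
336
234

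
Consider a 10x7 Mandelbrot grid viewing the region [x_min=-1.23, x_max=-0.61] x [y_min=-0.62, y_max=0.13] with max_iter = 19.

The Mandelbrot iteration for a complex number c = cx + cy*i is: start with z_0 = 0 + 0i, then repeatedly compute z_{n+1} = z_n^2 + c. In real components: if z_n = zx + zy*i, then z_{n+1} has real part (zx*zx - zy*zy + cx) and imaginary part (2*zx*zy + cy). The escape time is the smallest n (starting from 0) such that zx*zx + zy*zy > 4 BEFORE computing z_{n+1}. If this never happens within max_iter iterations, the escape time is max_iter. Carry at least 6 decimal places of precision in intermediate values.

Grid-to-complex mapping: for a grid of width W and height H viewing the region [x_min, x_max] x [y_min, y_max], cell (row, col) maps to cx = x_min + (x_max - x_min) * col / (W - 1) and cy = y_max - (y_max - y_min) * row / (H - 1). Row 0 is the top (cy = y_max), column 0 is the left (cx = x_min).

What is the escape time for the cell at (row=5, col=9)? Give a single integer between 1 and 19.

Answer: 12

Derivation:
z_0 = 0 + 0i, c = -0.6100 + -0.4950i
Iter 1: z = -0.6100 + -0.4950i, |z|^2 = 0.6171
Iter 2: z = -0.4829 + 0.1089i, |z|^2 = 0.2451
Iter 3: z = -0.3886 + -0.6002i, |z|^2 = 0.5113
Iter 4: z = -0.8192 + -0.0285i, |z|^2 = 0.6719
Iter 5: z = 0.0602 + -0.4483i, |z|^2 = 0.2046
Iter 6: z = -0.8074 + -0.5490i, |z|^2 = 0.9533
Iter 7: z = -0.2596 + 0.3915i, |z|^2 = 0.2207
Iter 8: z = -0.6959 + -0.6982i, |z|^2 = 0.9718
Iter 9: z = -0.6133 + 0.4768i, |z|^2 = 0.6035
Iter 10: z = -0.4613 + -1.0798i, |z|^2 = 1.3788
Iter 11: z = -1.5633 + 0.5012i, |z|^2 = 2.6950
Iter 12: z = 1.5827 + -2.0619i, |z|^2 = 6.7565
Escaped at iteration 12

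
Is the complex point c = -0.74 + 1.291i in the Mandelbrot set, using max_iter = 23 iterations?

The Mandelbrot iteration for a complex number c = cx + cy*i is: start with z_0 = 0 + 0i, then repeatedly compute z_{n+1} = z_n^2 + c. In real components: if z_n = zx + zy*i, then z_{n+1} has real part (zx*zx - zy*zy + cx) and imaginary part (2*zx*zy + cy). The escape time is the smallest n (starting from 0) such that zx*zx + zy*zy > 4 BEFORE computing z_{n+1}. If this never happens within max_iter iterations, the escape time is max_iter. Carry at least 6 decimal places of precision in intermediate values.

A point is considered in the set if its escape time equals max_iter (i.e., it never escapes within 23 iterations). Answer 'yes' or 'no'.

Answer: no

Derivation:
z_0 = 0 + 0i, c = -0.7400 + 1.2910i
Iter 1: z = -0.7400 + 1.2910i, |z|^2 = 2.2143
Iter 2: z = -1.8591 + -0.6197i, |z|^2 = 3.8402
Iter 3: z = 2.3322 + 3.5951i, |z|^2 = 18.3636
Escaped at iteration 3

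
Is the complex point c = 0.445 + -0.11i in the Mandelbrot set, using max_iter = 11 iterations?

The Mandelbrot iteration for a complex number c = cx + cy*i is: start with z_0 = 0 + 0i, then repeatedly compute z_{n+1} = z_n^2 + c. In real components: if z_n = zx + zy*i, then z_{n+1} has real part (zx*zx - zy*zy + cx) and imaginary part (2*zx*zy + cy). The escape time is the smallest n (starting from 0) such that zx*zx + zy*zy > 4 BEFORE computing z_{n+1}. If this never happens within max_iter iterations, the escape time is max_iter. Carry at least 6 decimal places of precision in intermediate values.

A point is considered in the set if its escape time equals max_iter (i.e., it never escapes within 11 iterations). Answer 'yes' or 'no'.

Answer: no

Derivation:
z_0 = 0 + 0i, c = 0.4450 + -0.1100i
Iter 1: z = 0.4450 + -0.1100i, |z|^2 = 0.2101
Iter 2: z = 0.6309 + -0.2079i, |z|^2 = 0.4413
Iter 3: z = 0.7998 + -0.3723i, |z|^2 = 0.7784
Iter 4: z = 0.9461 + -0.7056i, |z|^2 = 1.3930
Iter 5: z = 0.8422 + -1.4452i, |z|^2 = 2.7980
Iter 6: z = -0.9343 + -2.5444i, |z|^2 = 7.3467
Escaped at iteration 6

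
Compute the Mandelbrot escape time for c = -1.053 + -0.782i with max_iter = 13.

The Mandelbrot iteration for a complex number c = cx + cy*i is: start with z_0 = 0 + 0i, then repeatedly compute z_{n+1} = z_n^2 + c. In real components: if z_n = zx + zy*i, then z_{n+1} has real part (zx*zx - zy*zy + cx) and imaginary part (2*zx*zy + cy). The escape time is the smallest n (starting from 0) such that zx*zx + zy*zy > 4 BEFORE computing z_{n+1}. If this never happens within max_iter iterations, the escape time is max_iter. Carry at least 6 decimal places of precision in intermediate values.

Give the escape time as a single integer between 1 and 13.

z_0 = 0 + 0i, c = -1.0530 + -0.7820i
Iter 1: z = -1.0530 + -0.7820i, |z|^2 = 1.7203
Iter 2: z = -0.5557 + 0.8649i, |z|^2 = 1.0569
Iter 3: z = -1.4922 + -1.7433i, |z|^2 = 5.2657
Escaped at iteration 3

Answer: 3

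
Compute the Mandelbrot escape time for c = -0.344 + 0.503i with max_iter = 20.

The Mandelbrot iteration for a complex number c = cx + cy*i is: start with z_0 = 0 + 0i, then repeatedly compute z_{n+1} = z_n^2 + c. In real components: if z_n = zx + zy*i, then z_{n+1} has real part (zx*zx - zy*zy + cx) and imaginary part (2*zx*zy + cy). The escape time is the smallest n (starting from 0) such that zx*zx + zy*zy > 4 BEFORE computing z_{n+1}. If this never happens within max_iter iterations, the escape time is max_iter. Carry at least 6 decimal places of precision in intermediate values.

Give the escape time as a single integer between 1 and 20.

Answer: 20

Derivation:
z_0 = 0 + 0i, c = -0.3440 + 0.5030i
Iter 1: z = -0.3440 + 0.5030i, |z|^2 = 0.3713
Iter 2: z = -0.4787 + 0.1569i, |z|^2 = 0.2538
Iter 3: z = -0.1395 + 0.3528i, |z|^2 = 0.1439
Iter 4: z = -0.4490 + 0.4046i, |z|^2 = 0.3653
Iter 5: z = -0.3061 + 0.1397i, |z|^2 = 0.1132
Iter 6: z = -0.2698 + 0.4175i, |z|^2 = 0.2471
Iter 7: z = -0.4455 + 0.2777i, |z|^2 = 0.2756
Iter 8: z = -0.2227 + 0.2556i, |z|^2 = 0.1149
Iter 9: z = -0.3597 + 0.3892i, |z|^2 = 0.2809
Iter 10: z = -0.3661 + 0.2230i, |z|^2 = 0.1837
Iter 11: z = -0.2597 + 0.3397i, |z|^2 = 0.1829
Iter 12: z = -0.3920 + 0.3265i, |z|^2 = 0.2603
Iter 13: z = -0.2970 + 0.2470i, |z|^2 = 0.1492
Iter 14: z = -0.3168 + 0.3563i, |z|^2 = 0.2273
Iter 15: z = -0.3706 + 0.2772i, |z|^2 = 0.2142
Iter 16: z = -0.2836 + 0.2975i, |z|^2 = 0.1689
Iter 17: z = -0.3521 + 0.3343i, |z|^2 = 0.2357
Iter 18: z = -0.3317 + 0.2676i, |z|^2 = 0.1817
Iter 19: z = -0.3056 + 0.3255i, |z|^2 = 0.1993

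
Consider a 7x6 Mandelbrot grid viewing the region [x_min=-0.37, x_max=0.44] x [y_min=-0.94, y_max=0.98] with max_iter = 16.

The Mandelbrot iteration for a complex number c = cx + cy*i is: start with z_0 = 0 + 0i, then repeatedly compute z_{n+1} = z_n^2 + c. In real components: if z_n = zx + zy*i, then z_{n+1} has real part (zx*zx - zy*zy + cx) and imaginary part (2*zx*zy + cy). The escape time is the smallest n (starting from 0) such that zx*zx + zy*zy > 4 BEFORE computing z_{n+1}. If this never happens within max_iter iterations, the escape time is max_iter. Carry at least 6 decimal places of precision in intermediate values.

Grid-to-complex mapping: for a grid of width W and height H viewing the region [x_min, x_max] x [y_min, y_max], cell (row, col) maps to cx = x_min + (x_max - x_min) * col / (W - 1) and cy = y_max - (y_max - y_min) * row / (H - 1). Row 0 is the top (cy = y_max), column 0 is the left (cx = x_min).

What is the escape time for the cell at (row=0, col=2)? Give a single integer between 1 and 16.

Answer: 12

Derivation:
z_0 = 0 + 0i, c = -0.1000 + 0.9800i
Iter 1: z = -0.1000 + 0.9800i, |z|^2 = 0.9704
Iter 2: z = -1.0504 + 0.7840i, |z|^2 = 1.7180
Iter 3: z = 0.3887 + -0.6670i, |z|^2 = 0.5960
Iter 4: z = -0.3938 + 0.4615i, |z|^2 = 0.3681
Iter 5: z = -0.1578 + 0.6165i, |z|^2 = 0.4050
Iter 6: z = -0.4552 + 0.7854i, |z|^2 = 0.8240
Iter 7: z = -0.5097 + 0.2651i, |z|^2 = 0.3300
Iter 8: z = 0.0895 + 0.7098i, |z|^2 = 0.5119
Iter 9: z = -0.5958 + 1.1071i, |z|^2 = 1.5806
Iter 10: z = -0.9706 + -0.3392i, |z|^2 = 1.0571
Iter 11: z = 0.7269 + 1.6385i, |z|^2 = 3.2131
Iter 12: z = -2.2564 + 3.3620i, |z|^2 = 16.3944
Escaped at iteration 12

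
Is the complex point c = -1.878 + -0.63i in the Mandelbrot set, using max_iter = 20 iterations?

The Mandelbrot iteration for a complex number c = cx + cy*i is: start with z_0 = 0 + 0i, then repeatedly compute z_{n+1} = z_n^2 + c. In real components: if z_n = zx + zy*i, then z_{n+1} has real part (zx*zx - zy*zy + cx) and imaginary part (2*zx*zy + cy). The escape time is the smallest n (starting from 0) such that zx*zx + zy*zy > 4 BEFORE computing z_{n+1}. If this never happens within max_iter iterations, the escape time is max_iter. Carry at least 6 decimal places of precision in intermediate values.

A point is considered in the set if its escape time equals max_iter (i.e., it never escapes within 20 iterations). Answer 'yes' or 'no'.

Answer: no

Derivation:
z_0 = 0 + 0i, c = -1.8780 + -0.6300i
Iter 1: z = -1.8780 + -0.6300i, |z|^2 = 3.9238
Iter 2: z = 1.2520 + 1.7363i, |z|^2 = 4.5821
Escaped at iteration 2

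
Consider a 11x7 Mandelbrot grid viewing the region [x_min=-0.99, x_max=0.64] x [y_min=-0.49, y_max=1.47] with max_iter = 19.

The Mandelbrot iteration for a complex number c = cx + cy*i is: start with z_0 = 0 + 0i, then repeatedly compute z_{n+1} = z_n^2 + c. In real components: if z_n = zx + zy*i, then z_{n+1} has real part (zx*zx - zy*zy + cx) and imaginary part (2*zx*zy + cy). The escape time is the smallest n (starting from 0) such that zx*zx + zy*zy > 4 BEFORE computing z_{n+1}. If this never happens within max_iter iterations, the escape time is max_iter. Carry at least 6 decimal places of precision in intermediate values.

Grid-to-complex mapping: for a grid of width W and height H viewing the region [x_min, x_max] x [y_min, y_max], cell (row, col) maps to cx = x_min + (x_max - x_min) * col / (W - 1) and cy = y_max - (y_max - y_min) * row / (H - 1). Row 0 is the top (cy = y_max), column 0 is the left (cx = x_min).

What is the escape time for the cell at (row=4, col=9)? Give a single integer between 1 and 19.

z_0 = 0 + 0i, c = 0.4770 + 0.1633i
Iter 1: z = 0.4770 + 0.1633i, |z|^2 = 0.2542
Iter 2: z = 0.6779 + 0.3192i, |z|^2 = 0.5613
Iter 3: z = 0.8346 + 0.5960i, |z|^2 = 1.0518
Iter 4: z = 0.8184 + 1.1582i, |z|^2 = 2.0112
Iter 5: z = -0.1948 + 2.0590i, |z|^2 = 4.2776
Escaped at iteration 5

Answer: 5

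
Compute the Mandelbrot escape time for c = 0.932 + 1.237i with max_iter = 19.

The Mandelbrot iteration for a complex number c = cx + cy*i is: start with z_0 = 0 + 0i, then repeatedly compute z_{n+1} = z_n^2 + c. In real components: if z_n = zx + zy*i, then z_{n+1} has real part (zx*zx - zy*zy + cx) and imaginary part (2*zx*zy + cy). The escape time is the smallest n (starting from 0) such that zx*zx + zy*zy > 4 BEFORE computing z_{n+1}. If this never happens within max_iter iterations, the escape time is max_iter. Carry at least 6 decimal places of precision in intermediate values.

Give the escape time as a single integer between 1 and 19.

z_0 = 0 + 0i, c = 0.9320 + 1.2370i
Iter 1: z = 0.9320 + 1.2370i, |z|^2 = 2.3988
Iter 2: z = 0.2705 + 3.5428i, |z|^2 = 12.6244
Escaped at iteration 2

Answer: 2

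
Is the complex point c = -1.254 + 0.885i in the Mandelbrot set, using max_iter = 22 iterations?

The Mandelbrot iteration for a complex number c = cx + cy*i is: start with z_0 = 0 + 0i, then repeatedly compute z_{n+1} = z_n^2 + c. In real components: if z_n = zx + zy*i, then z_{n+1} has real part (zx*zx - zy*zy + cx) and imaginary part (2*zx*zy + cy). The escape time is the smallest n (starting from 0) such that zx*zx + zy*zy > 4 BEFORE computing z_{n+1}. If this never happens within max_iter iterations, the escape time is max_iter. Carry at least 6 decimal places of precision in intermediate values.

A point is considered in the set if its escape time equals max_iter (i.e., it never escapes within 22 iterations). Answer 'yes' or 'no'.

Answer: no

Derivation:
z_0 = 0 + 0i, c = -1.2540 + 0.8850i
Iter 1: z = -1.2540 + 0.8850i, |z|^2 = 2.3557
Iter 2: z = -0.4647 + -1.3346i, |z|^2 = 1.9971
Iter 3: z = -2.8191 + 2.1254i, |z|^2 = 12.4649
Escaped at iteration 3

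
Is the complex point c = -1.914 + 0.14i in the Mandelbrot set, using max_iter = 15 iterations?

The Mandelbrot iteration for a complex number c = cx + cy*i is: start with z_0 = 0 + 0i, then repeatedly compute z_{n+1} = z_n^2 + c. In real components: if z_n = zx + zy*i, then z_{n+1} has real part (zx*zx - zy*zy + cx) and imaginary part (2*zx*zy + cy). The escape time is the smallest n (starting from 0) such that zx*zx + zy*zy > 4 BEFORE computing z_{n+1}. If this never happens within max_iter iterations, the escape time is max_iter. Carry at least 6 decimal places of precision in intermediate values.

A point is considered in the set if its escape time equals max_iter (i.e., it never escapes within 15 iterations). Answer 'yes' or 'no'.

Answer: no

Derivation:
z_0 = 0 + 0i, c = -1.9140 + 0.1400i
Iter 1: z = -1.9140 + 0.1400i, |z|^2 = 3.6830
Iter 2: z = 1.7298 + -0.3959i, |z|^2 = 3.1489
Iter 3: z = 0.9214 + -1.2297i, |z|^2 = 2.3613
Iter 4: z = -2.5772 + -2.1262i, |z|^2 = 11.1626
Escaped at iteration 4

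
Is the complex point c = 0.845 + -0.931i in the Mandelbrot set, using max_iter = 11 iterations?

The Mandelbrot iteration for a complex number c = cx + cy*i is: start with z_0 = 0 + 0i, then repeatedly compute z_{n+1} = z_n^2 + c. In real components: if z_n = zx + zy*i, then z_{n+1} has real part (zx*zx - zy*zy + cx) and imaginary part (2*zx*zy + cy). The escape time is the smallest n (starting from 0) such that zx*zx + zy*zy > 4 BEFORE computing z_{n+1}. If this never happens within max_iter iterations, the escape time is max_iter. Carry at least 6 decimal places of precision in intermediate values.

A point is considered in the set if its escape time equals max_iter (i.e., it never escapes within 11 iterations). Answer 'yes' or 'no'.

z_0 = 0 + 0i, c = 0.8450 + -0.9310i
Iter 1: z = 0.8450 + -0.9310i, |z|^2 = 1.5808
Iter 2: z = 0.6923 + -2.5044i, |z|^2 = 6.7512
Escaped at iteration 2

Answer: no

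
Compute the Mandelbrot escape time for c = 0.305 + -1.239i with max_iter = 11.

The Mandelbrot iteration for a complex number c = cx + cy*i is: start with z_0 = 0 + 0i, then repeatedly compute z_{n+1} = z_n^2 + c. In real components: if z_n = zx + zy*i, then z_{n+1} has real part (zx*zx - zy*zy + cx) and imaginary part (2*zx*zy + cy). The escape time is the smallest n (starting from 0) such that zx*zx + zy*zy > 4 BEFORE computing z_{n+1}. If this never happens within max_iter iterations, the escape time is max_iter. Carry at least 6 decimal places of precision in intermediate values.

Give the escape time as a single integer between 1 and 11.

Answer: 2

Derivation:
z_0 = 0 + 0i, c = 0.3050 + -1.2390i
Iter 1: z = 0.3050 + -1.2390i, |z|^2 = 1.6281
Iter 2: z = -1.1371 + -1.9948i, |z|^2 = 5.2722
Escaped at iteration 2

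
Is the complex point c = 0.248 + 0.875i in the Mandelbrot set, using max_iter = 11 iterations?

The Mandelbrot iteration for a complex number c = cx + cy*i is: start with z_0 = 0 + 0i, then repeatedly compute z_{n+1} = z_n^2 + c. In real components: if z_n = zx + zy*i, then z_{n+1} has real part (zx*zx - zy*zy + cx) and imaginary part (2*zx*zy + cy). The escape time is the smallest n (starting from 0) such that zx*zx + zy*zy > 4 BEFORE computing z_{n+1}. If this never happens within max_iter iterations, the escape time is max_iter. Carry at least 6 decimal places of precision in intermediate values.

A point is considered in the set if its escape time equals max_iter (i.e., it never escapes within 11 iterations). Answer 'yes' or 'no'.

z_0 = 0 + 0i, c = 0.2480 + 0.8750i
Iter 1: z = 0.2480 + 0.8750i, |z|^2 = 0.8271
Iter 2: z = -0.4561 + 1.3090i, |z|^2 = 1.9215
Iter 3: z = -1.2574 + -0.3191i, |z|^2 = 1.6830
Iter 4: z = 1.7273 + 1.6776i, |z|^2 = 5.7978
Escaped at iteration 4

Answer: no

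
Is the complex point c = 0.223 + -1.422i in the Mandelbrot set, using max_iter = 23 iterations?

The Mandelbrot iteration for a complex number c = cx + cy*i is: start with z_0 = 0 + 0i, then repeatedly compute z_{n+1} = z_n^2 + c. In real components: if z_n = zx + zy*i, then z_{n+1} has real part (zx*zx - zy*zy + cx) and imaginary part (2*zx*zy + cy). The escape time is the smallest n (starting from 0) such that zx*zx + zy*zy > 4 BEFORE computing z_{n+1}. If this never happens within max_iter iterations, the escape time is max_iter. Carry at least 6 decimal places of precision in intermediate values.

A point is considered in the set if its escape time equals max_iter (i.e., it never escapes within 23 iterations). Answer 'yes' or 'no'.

Answer: no

Derivation:
z_0 = 0 + 0i, c = 0.2230 + -1.4220i
Iter 1: z = 0.2230 + -1.4220i, |z|^2 = 2.0718
Iter 2: z = -1.7494 + -2.0562i, |z|^2 = 7.2883
Escaped at iteration 2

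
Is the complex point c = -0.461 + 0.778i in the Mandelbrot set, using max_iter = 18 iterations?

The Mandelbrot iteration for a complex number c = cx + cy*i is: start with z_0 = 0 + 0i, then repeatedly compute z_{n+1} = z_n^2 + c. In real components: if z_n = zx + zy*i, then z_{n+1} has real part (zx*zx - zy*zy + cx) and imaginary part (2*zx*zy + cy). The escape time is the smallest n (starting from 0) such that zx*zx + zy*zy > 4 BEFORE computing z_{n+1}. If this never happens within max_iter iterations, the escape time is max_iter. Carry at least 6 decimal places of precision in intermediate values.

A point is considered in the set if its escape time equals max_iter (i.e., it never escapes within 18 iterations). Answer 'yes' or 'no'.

z_0 = 0 + 0i, c = -0.4610 + 0.7780i
Iter 1: z = -0.4610 + 0.7780i, |z|^2 = 0.8178
Iter 2: z = -0.8538 + 0.0607i, |z|^2 = 0.7326
Iter 3: z = 0.2642 + 0.6744i, |z|^2 = 0.5246
Iter 4: z = -0.8460 + 1.1344i, |z|^2 = 2.0025
Iter 5: z = -1.0322 + -1.1413i, |z|^2 = 2.3679
Iter 6: z = -0.6983 + 3.1340i, |z|^2 = 10.3096
Escaped at iteration 6

Answer: no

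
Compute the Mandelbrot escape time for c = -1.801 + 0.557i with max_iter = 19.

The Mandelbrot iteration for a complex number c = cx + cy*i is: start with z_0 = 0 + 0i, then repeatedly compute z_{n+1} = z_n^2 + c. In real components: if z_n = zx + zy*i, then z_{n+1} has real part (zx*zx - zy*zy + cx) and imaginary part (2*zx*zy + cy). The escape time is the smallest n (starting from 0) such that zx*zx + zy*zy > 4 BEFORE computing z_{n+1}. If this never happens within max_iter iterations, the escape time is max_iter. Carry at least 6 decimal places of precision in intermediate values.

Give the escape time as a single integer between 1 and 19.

z_0 = 0 + 0i, c = -1.8010 + 0.5570i
Iter 1: z = -1.8010 + 0.5570i, |z|^2 = 3.5539
Iter 2: z = 1.1324 + -1.4493i, |z|^2 = 3.3827
Iter 3: z = -2.6193 + -2.7253i, |z|^2 = 14.2878
Escaped at iteration 3

Answer: 3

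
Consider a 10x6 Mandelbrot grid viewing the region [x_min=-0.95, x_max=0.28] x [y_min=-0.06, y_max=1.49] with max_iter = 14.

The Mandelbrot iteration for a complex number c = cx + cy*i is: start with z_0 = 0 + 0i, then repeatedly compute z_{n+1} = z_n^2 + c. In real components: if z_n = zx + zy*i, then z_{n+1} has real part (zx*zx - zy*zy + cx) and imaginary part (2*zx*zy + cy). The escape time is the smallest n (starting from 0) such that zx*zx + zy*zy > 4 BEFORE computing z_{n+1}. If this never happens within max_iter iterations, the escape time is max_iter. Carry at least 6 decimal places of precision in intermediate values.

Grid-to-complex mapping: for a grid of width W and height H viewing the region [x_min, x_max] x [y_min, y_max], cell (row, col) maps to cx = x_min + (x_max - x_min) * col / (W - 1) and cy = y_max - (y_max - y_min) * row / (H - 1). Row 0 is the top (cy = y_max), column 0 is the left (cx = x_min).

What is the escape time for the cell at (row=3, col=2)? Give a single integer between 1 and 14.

Answer: 7

Derivation:
z_0 = 0 + 0i, c = -0.6767 + 0.5600i
Iter 1: z = -0.6767 + 0.5600i, |z|^2 = 0.7715
Iter 2: z = -0.5324 + -0.1979i, |z|^2 = 0.3226
Iter 3: z = -0.4324 + 0.7707i, |z|^2 = 0.7809
Iter 4: z = -1.0837 + -0.1065i, |z|^2 = 1.1857
Iter 5: z = 0.4863 + 0.7907i, |z|^2 = 0.8618
Iter 6: z = -1.0654 + 1.3291i, |z|^2 = 2.9016
Iter 7: z = -1.3082 + -2.2721i, |z|^2 = 6.8736
Escaped at iteration 7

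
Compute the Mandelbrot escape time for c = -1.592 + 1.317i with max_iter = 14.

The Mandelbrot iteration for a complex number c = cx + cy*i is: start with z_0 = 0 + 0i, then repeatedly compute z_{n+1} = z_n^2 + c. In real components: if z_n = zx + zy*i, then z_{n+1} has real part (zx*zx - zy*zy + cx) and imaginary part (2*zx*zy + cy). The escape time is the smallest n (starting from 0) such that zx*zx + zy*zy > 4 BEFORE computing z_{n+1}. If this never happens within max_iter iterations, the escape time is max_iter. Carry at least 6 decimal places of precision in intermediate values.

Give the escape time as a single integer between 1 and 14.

z_0 = 0 + 0i, c = -1.5920 + 1.3170i
Iter 1: z = -1.5920 + 1.3170i, |z|^2 = 4.2690
Escaped at iteration 1

Answer: 1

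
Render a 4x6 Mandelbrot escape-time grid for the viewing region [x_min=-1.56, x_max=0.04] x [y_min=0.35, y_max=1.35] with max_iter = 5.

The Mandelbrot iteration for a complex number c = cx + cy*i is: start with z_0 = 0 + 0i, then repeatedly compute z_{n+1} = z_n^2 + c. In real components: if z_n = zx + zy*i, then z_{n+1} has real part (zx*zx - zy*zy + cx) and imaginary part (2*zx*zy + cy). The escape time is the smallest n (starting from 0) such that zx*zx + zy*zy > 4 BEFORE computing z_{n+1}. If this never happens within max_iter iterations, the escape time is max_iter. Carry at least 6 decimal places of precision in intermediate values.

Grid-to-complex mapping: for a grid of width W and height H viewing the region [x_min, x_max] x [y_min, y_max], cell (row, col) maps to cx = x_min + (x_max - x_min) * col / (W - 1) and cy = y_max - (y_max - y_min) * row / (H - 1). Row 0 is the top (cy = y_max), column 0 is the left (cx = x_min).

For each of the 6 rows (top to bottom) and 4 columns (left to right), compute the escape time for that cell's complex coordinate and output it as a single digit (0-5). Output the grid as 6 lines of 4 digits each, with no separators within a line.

Answer: 1222
2333
2345
3355
3555
4555

Derivation:
(row=0, col=0): c = -1.5600 + 1.3500i → escape time 1
(row=0, col=1): c = -1.0267 + 1.3500i → escape time 2
(row=0, col=2): c = -0.4933 + 1.3500i → escape time 2
(row=0, col=3): c = 0.0400 + 1.3500i → escape time 2
(row=1, col=0): c = -1.5600 + 1.1500i → escape time 2
(row=1, col=1): c = -1.0267 + 1.1500i → escape time 3
(row=1, col=2): c = -0.4933 + 1.1500i → escape time 3
(row=1, col=3): c = 0.0400 + 1.1500i → escape time 3
(row=2, col=0): c = -1.5600 + 0.9500i → escape time 2
(row=2, col=1): c = -1.0267 + 0.9500i → escape time 3
(row=2, col=2): c = -0.4933 + 0.9500i → escape time 4
(row=2, col=3): c = 0.0400 + 0.9500i → escape time 5
(row=3, col=0): c = -1.5600 + 0.7500i → escape time 3
(row=3, col=1): c = -1.0267 + 0.7500i → escape time 3
(row=3, col=2): c = -0.4933 + 0.7500i → escape time 5
(row=3, col=3): c = 0.0400 + 0.7500i → escape time 5
(row=4, col=0): c = -1.5600 + 0.5500i → escape time 3
(row=4, col=1): c = -1.0267 + 0.5500i → escape time 5
(row=4, col=2): c = -0.4933 + 0.5500i → escape time 5
(row=4, col=3): c = 0.0400 + 0.5500i → escape time 5
(row=5, col=0): c = -1.5600 + 0.3500i → escape time 4
(row=5, col=1): c = -1.0267 + 0.3500i → escape time 5
(row=5, col=2): c = -0.4933 + 0.3500i → escape time 5
(row=5, col=3): c = 0.0400 + 0.3500i → escape time 5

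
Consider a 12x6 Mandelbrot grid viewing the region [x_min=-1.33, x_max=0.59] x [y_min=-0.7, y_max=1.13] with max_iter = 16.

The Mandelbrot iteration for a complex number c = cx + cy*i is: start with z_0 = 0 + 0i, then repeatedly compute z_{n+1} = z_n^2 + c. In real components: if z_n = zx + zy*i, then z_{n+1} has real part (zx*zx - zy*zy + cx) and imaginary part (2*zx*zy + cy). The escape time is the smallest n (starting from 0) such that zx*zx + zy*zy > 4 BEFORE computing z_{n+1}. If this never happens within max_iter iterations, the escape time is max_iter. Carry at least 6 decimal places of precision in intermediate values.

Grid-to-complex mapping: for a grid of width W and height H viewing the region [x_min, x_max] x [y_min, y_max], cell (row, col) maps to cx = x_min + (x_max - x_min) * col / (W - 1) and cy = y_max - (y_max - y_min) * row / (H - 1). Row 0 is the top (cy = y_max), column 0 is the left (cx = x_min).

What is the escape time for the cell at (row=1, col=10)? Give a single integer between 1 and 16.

z_0 = 0 + 0i, c = 0.4155 + 0.7640i
Iter 1: z = 0.4155 + 0.7640i, |z|^2 = 0.7563
Iter 2: z = 0.0044 + 1.3988i, |z|^2 = 1.9567
Iter 3: z = -1.5412 + 0.7762i, |z|^2 = 2.9778
Iter 4: z = 2.1883 + -1.6286i, |z|^2 = 7.4409
Escaped at iteration 4

Answer: 4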